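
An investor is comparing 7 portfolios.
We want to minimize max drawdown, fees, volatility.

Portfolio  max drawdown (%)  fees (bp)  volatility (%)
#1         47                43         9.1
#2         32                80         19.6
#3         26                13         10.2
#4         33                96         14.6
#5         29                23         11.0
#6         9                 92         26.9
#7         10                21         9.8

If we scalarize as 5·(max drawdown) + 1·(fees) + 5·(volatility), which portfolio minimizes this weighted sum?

#7

#1: 5·47 + 1·43 + 5·9.1 = 323.5
#2: 5·32 + 1·80 + 5·19.6 = 338.0
#3: 5·26 + 1·13 + 5·10.2 = 194.0
#4: 5·33 + 1·96 + 5·14.6 = 334.0
#5: 5·29 + 1·23 + 5·11.0 = 223.0
#6: 5·9 + 1·92 + 5·26.9 = 271.5
#7: 5·10 + 1·21 + 5·9.8 = 120.0
Lowest: #7 at 120.0.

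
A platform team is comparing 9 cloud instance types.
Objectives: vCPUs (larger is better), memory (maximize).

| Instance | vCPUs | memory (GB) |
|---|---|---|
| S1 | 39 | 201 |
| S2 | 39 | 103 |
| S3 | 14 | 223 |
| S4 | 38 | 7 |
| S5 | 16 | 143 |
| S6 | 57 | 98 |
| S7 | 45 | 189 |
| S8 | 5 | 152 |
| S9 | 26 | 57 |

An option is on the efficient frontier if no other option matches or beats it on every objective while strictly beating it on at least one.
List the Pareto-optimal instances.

S1, S3, S6, S7

S1: not dominated.
S2: dominated by S1 (vCPUs 39≥39, memory 201≥103).
S3: not dominated (best memory).
S4: dominated by S1 (vCPUs 39≥38, memory 201≥7).
S5: dominated by S1 (vCPUs 39≥16, memory 201≥143).
S6: not dominated (best vCPUs).
S7: not dominated.
S8: dominated by S1 (vCPUs 39≥5, memory 201≥152).
S9: dominated by S1 (vCPUs 39≥26, memory 201≥57).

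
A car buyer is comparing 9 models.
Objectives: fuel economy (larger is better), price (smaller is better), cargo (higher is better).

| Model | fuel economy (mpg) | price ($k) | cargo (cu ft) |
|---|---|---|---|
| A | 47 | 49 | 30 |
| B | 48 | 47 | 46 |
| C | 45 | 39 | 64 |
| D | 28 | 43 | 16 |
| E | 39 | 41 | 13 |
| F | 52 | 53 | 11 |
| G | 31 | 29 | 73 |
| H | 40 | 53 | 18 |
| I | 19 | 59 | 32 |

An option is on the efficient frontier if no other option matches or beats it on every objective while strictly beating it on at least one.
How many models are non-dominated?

4

A: dominated by B (fuel economy 48≥47, price 47≤49, cargo 46≥30).
B: not dominated.
C: not dominated.
D: dominated by C (fuel economy 45≥28, price 39≤43, cargo 64≥16).
E: dominated by C (fuel economy 45≥39, price 39≤41, cargo 64≥13).
F: not dominated (best fuel economy).
G: not dominated (best price).
H: dominated by A (fuel economy 47≥40, price 49≤53, cargo 30≥18).
I: dominated by B (fuel economy 48≥19, price 47≤59, cargo 46≥32).
Pareto-optimal: B, C, F, G → 4.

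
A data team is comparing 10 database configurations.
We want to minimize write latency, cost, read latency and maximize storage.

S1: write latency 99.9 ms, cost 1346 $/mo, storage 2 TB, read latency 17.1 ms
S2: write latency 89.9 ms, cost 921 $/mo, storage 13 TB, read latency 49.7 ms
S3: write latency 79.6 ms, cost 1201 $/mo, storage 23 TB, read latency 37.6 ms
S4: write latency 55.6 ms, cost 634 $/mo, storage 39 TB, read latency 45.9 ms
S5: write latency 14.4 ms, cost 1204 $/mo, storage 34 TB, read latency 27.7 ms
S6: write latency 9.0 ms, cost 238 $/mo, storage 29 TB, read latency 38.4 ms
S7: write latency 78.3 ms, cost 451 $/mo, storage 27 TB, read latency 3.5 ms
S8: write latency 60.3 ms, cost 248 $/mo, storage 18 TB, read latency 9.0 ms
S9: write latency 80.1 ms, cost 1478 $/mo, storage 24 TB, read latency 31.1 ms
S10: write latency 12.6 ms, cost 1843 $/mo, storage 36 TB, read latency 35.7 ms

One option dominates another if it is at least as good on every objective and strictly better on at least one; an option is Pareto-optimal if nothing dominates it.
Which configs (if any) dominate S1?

S7: write latency 78.3≤99.9, cost 451≤1346, storage 27≥2, read latency 3.5≤17.1 — dominates S1.
S8: write latency 60.3≤99.9, cost 248≤1346, storage 18≥2, read latency 9.0≤17.1 — dominates S1.
Others (S2, S3, S4, S5, S6, S9, S10) are each worse than S1 on at least one objective.

S7, S8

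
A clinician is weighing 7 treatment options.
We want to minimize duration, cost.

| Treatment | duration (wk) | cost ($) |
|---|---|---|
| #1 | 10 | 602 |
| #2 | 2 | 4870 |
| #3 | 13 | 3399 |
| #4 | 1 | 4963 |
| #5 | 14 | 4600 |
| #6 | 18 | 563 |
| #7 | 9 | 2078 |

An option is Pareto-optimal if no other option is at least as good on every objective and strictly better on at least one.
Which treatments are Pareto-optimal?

#1, #2, #4, #6, #7

#1: not dominated.
#2: not dominated.
#3: dominated by #1 (duration 10≤13, cost 602≤3399).
#4: not dominated (best duration).
#5: dominated by #1 (duration 10≤14, cost 602≤4600).
#6: not dominated (best cost).
#7: not dominated.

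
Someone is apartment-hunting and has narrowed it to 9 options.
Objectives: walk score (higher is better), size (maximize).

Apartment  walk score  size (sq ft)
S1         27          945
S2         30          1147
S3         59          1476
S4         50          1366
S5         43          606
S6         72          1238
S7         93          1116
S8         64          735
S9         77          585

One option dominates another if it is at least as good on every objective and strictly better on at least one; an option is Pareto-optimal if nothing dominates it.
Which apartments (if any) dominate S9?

S7: walk score 93≥77, size 1116≥585 — dominates S9.
Others (S1, S2, S3, S4, S5, S6, S8) are each worse than S9 on at least one objective.

S7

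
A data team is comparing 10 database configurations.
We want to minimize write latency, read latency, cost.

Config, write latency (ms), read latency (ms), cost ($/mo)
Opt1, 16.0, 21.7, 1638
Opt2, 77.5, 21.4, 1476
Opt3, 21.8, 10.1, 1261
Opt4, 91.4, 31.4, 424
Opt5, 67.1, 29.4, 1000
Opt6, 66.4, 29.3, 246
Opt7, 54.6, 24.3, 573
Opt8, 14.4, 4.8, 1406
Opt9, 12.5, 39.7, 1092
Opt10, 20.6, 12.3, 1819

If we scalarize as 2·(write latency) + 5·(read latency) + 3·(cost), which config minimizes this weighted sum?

Opt6

Opt1: 2·16.0 + 5·21.7 + 3·1638 = 5054.5
Opt2: 2·77.5 + 5·21.4 + 3·1476 = 4690.0
Opt3: 2·21.8 + 5·10.1 + 3·1261 = 3877.1
Opt4: 2·91.4 + 5·31.4 + 3·424 = 1611.8
Opt5: 2·67.1 + 5·29.4 + 3·1000 = 3281.2
Opt6: 2·66.4 + 5·29.3 + 3·246 = 1017.3
Opt7: 2·54.6 + 5·24.3 + 3·573 = 1949.7
Opt8: 2·14.4 + 5·4.8 + 3·1406 = 4270.8
Opt9: 2·12.5 + 5·39.7 + 3·1092 = 3499.5
Opt10: 2·20.6 + 5·12.3 + 3·1819 = 5559.7
Lowest: Opt6 at 1017.3.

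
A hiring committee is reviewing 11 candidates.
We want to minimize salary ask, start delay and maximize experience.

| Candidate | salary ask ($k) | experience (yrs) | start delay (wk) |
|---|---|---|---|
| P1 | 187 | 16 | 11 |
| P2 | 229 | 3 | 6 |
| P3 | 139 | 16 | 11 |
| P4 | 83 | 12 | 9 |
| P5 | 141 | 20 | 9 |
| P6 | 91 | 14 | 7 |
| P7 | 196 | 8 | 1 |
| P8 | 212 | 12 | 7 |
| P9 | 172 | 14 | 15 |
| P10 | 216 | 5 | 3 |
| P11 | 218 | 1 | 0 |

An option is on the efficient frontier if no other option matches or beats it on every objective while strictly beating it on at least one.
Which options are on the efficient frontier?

P1: dominated by P3 (salary ask 139≤187, experience 16≥16, start delay 11≤11).
P2: dominated by P7 (salary ask 196≤229, experience 8≥3, start delay 1≤6).
P3: not dominated.
P4: not dominated (best salary ask).
P5: not dominated (best experience).
P6: not dominated.
P7: not dominated.
P8: dominated by P6 (salary ask 91≤212, experience 14≥12, start delay 7≤7).
P9: dominated by P3 (salary ask 139≤172, experience 16≥14, start delay 11≤15).
P10: dominated by P7 (salary ask 196≤216, experience 8≥5, start delay 1≤3).
P11: not dominated (best start delay).

P3, P4, P5, P6, P7, P11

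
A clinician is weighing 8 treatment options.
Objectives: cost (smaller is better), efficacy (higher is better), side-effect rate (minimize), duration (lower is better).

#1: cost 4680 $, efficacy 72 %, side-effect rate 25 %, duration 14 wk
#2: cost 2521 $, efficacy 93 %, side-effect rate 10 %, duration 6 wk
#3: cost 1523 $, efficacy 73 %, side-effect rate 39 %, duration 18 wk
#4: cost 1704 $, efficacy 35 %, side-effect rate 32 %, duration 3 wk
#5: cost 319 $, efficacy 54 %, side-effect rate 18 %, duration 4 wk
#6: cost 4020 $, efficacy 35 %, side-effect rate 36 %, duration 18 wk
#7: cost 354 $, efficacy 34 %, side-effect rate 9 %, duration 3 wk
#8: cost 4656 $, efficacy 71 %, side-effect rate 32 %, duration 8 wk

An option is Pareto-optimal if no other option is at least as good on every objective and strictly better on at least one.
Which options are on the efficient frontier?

#2, #3, #4, #5, #7

#1: dominated by #2 (cost 2521≤4680, efficacy 93≥72, side-effect rate 10≤25, duration 6≤14).
#2: not dominated (best efficacy).
#3: not dominated.
#4: not dominated.
#5: not dominated (best cost).
#6: dominated by #2 (cost 2521≤4020, efficacy 93≥35, side-effect rate 10≤36, duration 6≤18).
#7: not dominated (best side-effect rate).
#8: dominated by #2 (cost 2521≤4656, efficacy 93≥71, side-effect rate 10≤32, duration 6≤8).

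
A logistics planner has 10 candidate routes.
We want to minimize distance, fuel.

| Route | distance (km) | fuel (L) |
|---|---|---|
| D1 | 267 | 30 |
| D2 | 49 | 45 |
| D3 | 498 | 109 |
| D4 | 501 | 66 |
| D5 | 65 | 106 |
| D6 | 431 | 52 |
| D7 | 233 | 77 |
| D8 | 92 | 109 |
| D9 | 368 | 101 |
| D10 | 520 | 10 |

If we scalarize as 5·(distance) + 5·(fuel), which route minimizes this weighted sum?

D2

D1: 5·267 + 5·30 = 1485
D2: 5·49 + 5·45 = 470
D3: 5·498 + 5·109 = 3035
D4: 5·501 + 5·66 = 2835
D5: 5·65 + 5·106 = 855
D6: 5·431 + 5·52 = 2415
D7: 5·233 + 5·77 = 1550
D8: 5·92 + 5·109 = 1005
D9: 5·368 + 5·101 = 2345
D10: 5·520 + 5·10 = 2650
Lowest: D2 at 470.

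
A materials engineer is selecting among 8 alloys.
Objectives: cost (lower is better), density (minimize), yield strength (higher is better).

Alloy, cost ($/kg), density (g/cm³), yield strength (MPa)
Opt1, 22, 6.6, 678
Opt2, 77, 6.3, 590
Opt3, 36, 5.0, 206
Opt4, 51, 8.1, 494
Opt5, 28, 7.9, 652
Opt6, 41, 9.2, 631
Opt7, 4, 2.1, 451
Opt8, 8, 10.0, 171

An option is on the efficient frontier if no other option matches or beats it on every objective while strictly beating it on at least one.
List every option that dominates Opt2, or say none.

none

Opt1: worse on density (6.6 vs 6.3).
Opt3: worse on yield strength (206 vs 590).
Opt4: worse on density (8.1 vs 6.3).
Opt5: worse on density (7.9 vs 6.3).
Opt6: worse on density (9.2 vs 6.3).
Opt7: worse on yield strength (451 vs 590).
Opt8: worse on density (10.0 vs 6.3).
No option dominates Opt2.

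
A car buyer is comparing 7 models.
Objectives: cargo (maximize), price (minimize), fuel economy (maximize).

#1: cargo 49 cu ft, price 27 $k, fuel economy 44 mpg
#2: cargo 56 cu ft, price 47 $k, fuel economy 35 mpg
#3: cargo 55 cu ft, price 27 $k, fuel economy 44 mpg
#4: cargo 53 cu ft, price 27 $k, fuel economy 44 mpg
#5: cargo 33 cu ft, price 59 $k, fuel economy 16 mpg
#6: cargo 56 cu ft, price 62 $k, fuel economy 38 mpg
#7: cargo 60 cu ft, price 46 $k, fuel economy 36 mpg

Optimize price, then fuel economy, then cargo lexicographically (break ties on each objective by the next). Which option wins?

#3

First minimize price: best is 27, kept {#1, #3, #4}.
Then maximize fuel economy: best is 44, kept {#1, #3, #4}.
Then maximize cargo: best is 55, kept {#3}.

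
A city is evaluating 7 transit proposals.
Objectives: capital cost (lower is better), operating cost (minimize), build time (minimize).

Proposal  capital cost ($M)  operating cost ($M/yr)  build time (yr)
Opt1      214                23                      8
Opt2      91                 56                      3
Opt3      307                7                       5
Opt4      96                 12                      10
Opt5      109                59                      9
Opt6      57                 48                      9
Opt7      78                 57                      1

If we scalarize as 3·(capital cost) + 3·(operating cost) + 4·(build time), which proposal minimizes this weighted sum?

Opt6

Opt1: 3·214 + 3·23 + 4·8 = 743
Opt2: 3·91 + 3·56 + 4·3 = 453
Opt3: 3·307 + 3·7 + 4·5 = 962
Opt4: 3·96 + 3·12 + 4·10 = 364
Opt5: 3·109 + 3·59 + 4·9 = 540
Opt6: 3·57 + 3·48 + 4·9 = 351
Opt7: 3·78 + 3·57 + 4·1 = 409
Lowest: Opt6 at 351.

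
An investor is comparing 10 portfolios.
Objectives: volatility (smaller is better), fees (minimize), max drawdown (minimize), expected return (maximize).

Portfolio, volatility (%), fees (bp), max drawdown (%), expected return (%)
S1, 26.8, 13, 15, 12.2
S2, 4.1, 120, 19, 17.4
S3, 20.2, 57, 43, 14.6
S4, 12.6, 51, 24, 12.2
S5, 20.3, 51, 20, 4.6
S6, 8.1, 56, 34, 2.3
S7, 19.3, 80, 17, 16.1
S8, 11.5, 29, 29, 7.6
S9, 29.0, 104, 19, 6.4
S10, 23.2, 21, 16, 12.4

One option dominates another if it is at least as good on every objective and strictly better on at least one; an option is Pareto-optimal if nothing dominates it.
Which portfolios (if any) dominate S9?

S1, S7, S10

S1: volatility 26.8≤29.0, fees 13≤104, max drawdown 15≤19, expected return 12.2≥6.4 — dominates S9.
S7: volatility 19.3≤29.0, fees 80≤104, max drawdown 17≤19, expected return 16.1≥6.4 — dominates S9.
S10: volatility 23.2≤29.0, fees 21≤104, max drawdown 16≤19, expected return 12.4≥6.4 — dominates S9.
Others (S2, S3, S4, S5, S6, S8) are each worse than S9 on at least one objective.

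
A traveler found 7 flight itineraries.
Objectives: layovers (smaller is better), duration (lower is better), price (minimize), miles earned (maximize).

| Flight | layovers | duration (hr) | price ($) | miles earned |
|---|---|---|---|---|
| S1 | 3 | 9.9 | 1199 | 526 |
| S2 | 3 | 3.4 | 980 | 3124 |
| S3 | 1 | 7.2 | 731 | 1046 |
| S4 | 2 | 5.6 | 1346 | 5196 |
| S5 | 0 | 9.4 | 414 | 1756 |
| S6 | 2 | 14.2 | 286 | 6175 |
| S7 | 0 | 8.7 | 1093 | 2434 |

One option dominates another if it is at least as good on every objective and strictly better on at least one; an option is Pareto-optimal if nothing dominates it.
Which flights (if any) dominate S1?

S2, S3, S5, S7

S2: layovers 3≤3, duration 3.4≤9.9, price 980≤1199, miles earned 3124≥526 — dominates S1.
S3: layovers 1≤3, duration 7.2≤9.9, price 731≤1199, miles earned 1046≥526 — dominates S1.
S5: layovers 0≤3, duration 9.4≤9.9, price 414≤1199, miles earned 1756≥526 — dominates S1.
S7: layovers 0≤3, duration 8.7≤9.9, price 1093≤1199, miles earned 2434≥526 — dominates S1.
Others (S4, S6) are each worse than S1 on at least one objective.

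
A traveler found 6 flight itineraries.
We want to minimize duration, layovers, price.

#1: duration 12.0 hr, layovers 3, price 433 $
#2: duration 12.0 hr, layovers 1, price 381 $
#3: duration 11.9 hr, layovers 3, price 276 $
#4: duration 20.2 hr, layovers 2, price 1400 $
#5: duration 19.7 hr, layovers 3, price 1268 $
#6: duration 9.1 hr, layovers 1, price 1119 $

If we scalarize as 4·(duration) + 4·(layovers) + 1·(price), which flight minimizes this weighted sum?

#1: 4·12.0 + 4·3 + 1·433 = 493.0
#2: 4·12.0 + 4·1 + 1·381 = 433.0
#3: 4·11.9 + 4·3 + 1·276 = 335.6
#4: 4·20.2 + 4·2 + 1·1400 = 1488.8
#5: 4·19.7 + 4·3 + 1·1268 = 1358.8
#6: 4·9.1 + 4·1 + 1·1119 = 1159.4
Lowest: #3 at 335.6.

#3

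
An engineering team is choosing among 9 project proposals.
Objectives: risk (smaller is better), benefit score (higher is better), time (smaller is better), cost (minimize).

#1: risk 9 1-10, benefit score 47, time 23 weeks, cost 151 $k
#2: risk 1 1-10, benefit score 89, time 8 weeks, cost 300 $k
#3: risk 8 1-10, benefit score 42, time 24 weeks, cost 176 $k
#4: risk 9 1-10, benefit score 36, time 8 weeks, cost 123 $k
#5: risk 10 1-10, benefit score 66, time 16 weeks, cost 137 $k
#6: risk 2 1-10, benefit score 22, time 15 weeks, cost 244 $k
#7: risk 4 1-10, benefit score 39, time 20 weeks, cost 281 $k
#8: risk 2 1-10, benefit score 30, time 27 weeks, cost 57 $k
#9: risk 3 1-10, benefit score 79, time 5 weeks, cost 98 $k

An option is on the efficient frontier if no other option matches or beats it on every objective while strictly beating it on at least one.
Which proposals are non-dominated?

#2, #6, #8, #9

#1: dominated by #9 (risk 3≤9, benefit score 79≥47, time 5≤23, cost 98≤151).
#2: not dominated (best risk).
#3: dominated by #9 (risk 3≤8, benefit score 79≥42, time 5≤24, cost 98≤176).
#4: dominated by #9 (risk 3≤9, benefit score 79≥36, time 5≤8, cost 98≤123).
#5: dominated by #9 (risk 3≤10, benefit score 79≥66, time 5≤16, cost 98≤137).
#6: not dominated.
#7: dominated by #9 (risk 3≤4, benefit score 79≥39, time 5≤20, cost 98≤281).
#8: not dominated (best cost).
#9: not dominated (best time).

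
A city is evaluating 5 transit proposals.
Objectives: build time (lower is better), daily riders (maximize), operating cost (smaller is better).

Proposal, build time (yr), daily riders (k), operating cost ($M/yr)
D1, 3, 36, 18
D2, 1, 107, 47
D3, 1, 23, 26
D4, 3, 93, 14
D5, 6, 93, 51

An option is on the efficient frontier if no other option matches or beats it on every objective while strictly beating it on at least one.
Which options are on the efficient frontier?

D1: dominated by D4 (build time 3≤3, daily riders 93≥36, operating cost 14≤18).
D2: not dominated (best daily riders).
D3: not dominated.
D4: not dominated (best operating cost).
D5: dominated by D2 (build time 1≤6, daily riders 107≥93, operating cost 47≤51).

D2, D3, D4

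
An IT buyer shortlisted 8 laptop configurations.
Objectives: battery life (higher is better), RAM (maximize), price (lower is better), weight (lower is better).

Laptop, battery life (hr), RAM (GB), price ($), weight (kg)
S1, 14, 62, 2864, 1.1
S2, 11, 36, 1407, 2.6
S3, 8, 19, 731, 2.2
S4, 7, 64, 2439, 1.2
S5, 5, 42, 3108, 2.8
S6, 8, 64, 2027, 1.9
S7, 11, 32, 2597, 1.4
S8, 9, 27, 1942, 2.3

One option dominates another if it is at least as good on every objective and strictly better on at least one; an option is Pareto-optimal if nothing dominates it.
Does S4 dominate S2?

S4 vs S2: S4 is worse on battery life (7 vs 11), so it does not dominate S2.

No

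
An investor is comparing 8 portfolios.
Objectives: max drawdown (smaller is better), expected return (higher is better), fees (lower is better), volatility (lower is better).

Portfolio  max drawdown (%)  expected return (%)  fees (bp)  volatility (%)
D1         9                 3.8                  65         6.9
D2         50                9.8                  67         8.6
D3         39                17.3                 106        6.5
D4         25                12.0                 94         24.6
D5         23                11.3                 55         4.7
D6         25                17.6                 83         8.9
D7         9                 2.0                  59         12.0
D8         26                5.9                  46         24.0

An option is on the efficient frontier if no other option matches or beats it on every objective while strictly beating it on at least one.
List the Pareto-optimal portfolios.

D1, D3, D5, D6, D7, D8

D1: not dominated.
D2: dominated by D5 (max drawdown 23≤50, expected return 11.3≥9.8, fees 55≤67, volatility 4.7≤8.6).
D3: not dominated.
D4: dominated by D6 (max drawdown 25≤25, expected return 17.6≥12.0, fees 83≤94, volatility 8.9≤24.6).
D5: not dominated (best volatility).
D6: not dominated (best expected return).
D7: not dominated.
D8: not dominated (best fees).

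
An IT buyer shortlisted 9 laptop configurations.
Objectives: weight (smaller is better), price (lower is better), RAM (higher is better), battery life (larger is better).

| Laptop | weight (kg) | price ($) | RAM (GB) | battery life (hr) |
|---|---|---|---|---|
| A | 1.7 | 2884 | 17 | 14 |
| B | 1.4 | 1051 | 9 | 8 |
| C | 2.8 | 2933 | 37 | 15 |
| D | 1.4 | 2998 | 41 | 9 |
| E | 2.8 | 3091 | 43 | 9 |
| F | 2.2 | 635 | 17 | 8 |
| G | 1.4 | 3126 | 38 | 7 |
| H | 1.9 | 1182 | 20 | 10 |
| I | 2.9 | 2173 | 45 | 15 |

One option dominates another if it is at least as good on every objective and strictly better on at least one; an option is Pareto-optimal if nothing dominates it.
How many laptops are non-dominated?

A: not dominated.
B: not dominated.
C: not dominated.
D: not dominated.
E: not dominated.
F: not dominated (best price).
G: dominated by D (weight 1.4≤1.4, price 2998≤3126, RAM 41≥38, battery life 9≥7).
H: not dominated.
I: not dominated (best RAM).
Pareto-optimal: A, B, C, D, E, F, H, I → 8.

8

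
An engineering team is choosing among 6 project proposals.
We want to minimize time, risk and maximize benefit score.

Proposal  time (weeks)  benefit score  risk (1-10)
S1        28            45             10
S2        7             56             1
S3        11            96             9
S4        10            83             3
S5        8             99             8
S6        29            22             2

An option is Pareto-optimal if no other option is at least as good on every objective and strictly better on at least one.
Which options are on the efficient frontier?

S1: dominated by S2 (time 7≤28, benefit score 56≥45, risk 1≤10).
S2: not dominated (best time).
S3: dominated by S5 (time 8≤11, benefit score 99≥96, risk 8≤9).
S4: not dominated.
S5: not dominated (best benefit score).
S6: dominated by S2 (time 7≤29, benefit score 56≥22, risk 1≤2).

S2, S4, S5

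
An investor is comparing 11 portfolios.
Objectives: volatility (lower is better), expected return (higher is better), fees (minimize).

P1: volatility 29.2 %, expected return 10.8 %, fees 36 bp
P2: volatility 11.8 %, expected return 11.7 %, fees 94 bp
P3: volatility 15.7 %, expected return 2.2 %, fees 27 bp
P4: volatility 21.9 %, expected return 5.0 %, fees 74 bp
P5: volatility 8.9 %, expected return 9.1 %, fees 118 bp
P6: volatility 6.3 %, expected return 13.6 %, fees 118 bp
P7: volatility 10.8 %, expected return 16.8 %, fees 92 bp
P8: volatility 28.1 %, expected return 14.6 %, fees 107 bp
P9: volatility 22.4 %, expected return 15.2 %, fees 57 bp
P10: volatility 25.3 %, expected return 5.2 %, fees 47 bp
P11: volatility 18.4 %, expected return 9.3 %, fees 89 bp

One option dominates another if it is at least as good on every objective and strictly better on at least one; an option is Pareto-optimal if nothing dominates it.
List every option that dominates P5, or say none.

P6

P6: volatility 6.3≤8.9, expected return 13.6≥9.1, fees 118≤118 — dominates P5.
Others (P1, P2, P3, P4, P7, P8, P9, P10, P11) are each worse than P5 on at least one objective.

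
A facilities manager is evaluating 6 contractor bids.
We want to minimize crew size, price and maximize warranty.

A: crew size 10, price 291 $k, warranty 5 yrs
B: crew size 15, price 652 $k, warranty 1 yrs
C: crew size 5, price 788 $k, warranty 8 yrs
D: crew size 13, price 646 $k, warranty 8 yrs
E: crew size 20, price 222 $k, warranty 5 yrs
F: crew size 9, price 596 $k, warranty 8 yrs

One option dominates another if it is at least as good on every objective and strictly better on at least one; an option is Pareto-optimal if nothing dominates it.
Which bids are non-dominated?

A, C, E, F

A: not dominated.
B: dominated by A (crew size 10≤15, price 291≤652, warranty 5≥1).
C: not dominated (best crew size).
D: dominated by F (crew size 9≤13, price 596≤646, warranty 8≥8).
E: not dominated (best price).
F: not dominated.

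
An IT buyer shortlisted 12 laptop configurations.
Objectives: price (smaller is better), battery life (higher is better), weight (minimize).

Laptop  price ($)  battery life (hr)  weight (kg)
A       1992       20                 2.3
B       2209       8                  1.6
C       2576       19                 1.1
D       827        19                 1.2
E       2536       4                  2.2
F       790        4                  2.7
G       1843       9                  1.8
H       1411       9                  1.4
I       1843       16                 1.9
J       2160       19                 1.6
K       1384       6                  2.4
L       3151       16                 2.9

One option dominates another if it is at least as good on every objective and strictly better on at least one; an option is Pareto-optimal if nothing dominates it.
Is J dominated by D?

Yes

D vs J: price 827≤2160, battery life 19≥19, weight 1.2≤1.6 — D is at least as good on every objective with at least one strict improvement.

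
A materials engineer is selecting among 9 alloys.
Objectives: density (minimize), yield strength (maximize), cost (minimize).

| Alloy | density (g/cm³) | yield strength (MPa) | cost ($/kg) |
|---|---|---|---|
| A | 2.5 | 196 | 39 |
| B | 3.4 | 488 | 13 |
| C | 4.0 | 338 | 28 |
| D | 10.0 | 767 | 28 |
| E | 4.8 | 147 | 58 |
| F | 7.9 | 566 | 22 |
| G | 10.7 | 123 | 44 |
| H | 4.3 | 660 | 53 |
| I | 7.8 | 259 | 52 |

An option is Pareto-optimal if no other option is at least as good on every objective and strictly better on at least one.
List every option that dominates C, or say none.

B: density 3.4≤4.0, yield strength 488≥338, cost 13≤28 — dominates C.
Others (A, D, E, F, G, H, I) are each worse than C on at least one objective.

B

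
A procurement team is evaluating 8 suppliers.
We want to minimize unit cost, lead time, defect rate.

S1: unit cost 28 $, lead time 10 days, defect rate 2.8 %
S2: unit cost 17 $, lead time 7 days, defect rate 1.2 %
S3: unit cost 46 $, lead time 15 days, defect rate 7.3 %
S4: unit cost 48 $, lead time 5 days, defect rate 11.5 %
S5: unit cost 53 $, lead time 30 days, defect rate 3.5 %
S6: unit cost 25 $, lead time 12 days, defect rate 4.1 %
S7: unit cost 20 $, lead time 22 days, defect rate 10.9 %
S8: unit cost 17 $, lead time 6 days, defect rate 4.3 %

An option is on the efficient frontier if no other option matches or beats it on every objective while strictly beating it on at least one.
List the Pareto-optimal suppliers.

S2, S4, S8

S1: dominated by S2 (unit cost 17≤28, lead time 7≤10, defect rate 1.2≤2.8).
S2: not dominated (best defect rate).
S3: dominated by S1 (unit cost 28≤46, lead time 10≤15, defect rate 2.8≤7.3).
S4: not dominated (best lead time).
S5: dominated by S1 (unit cost 28≤53, lead time 10≤30, defect rate 2.8≤3.5).
S6: dominated by S2 (unit cost 17≤25, lead time 7≤12, defect rate 1.2≤4.1).
S7: dominated by S2 (unit cost 17≤20, lead time 7≤22, defect rate 1.2≤10.9).
S8: not dominated.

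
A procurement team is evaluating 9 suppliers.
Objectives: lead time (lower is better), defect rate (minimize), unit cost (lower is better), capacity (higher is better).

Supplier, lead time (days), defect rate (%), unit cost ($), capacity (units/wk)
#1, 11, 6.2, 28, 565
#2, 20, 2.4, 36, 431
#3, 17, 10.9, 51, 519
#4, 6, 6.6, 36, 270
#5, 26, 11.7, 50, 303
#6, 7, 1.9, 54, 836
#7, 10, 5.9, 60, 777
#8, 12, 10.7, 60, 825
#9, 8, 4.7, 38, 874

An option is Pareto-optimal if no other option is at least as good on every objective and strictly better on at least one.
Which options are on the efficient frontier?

#1: not dominated (best unit cost).
#2: not dominated.
#3: dominated by #1 (lead time 11≤17, defect rate 6.2≤10.9, unit cost 28≤51, capacity 565≥519).
#4: not dominated (best lead time).
#5: dominated by #1 (lead time 11≤26, defect rate 6.2≤11.7, unit cost 28≤50, capacity 565≥303).
#6: not dominated (best defect rate).
#7: dominated by #6 (lead time 7≤10, defect rate 1.9≤5.9, unit cost 54≤60, capacity 836≥777).
#8: dominated by #6 (lead time 7≤12, defect rate 1.9≤10.7, unit cost 54≤60, capacity 836≥825).
#9: not dominated (best capacity).

#1, #2, #4, #6, #9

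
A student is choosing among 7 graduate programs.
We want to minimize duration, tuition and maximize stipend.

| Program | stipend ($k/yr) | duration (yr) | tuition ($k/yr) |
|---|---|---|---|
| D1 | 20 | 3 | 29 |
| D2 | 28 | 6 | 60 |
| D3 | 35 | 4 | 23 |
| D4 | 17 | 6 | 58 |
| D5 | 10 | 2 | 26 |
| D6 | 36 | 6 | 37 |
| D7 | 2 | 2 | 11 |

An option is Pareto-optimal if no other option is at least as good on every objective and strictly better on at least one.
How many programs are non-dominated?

D1: not dominated.
D2: dominated by D3 (stipend 35≥28, duration 4≤6, tuition 23≤60).
D3: not dominated.
D4: dominated by D1 (stipend 20≥17, duration 3≤6, tuition 29≤58).
D5: not dominated.
D6: not dominated (best stipend).
D7: not dominated (best tuition).
Pareto-optimal: D1, D3, D5, D6, D7 → 5.

5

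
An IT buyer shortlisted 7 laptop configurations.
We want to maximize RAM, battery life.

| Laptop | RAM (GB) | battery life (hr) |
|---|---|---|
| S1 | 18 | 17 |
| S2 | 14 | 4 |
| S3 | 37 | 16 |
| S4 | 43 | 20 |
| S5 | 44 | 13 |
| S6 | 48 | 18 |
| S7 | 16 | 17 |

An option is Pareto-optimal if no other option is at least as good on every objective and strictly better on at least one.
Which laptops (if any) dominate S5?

S6: RAM 48≥44, battery life 18≥13 — dominates S5.
Others (S1, S2, S3, S4, S7) are each worse than S5 on at least one objective.

S6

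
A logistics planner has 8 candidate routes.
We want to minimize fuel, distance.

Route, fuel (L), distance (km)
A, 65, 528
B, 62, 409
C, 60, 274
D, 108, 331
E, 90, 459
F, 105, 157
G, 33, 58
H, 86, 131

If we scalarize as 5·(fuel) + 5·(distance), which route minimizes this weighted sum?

G

A: 5·65 + 5·528 = 2965
B: 5·62 + 5·409 = 2355
C: 5·60 + 5·274 = 1670
D: 5·108 + 5·331 = 2195
E: 5·90 + 5·459 = 2745
F: 5·105 + 5·157 = 1310
G: 5·33 + 5·58 = 455
H: 5·86 + 5·131 = 1085
Lowest: G at 455.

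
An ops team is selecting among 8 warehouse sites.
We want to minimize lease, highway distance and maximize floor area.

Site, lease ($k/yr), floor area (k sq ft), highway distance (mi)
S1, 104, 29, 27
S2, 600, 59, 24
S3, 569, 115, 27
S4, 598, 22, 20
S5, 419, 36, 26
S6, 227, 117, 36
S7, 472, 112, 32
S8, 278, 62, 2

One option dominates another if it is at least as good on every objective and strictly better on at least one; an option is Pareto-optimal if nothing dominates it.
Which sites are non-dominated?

S1: not dominated (best lease).
S2: dominated by S8 (lease 278≤600, floor area 62≥59, highway distance 2≤24).
S3: not dominated.
S4: dominated by S8 (lease 278≤598, floor area 62≥22, highway distance 2≤20).
S5: dominated by S8 (lease 278≤419, floor area 62≥36, highway distance 2≤26).
S6: not dominated (best floor area).
S7: not dominated.
S8: not dominated (best highway distance).

S1, S3, S6, S7, S8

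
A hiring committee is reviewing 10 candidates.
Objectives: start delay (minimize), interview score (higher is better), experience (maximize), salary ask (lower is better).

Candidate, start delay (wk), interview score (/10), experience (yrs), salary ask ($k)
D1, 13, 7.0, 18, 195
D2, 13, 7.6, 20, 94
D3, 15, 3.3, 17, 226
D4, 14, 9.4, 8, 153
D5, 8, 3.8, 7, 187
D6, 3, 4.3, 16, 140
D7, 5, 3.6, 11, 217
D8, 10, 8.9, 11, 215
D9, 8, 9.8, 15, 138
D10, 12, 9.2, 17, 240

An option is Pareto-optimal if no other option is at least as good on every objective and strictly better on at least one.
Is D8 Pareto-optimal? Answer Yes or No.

No

D9 vs D8: start delay 8≤10, interview score 9.8≥8.9, experience 15≥11, salary ask 138≤215 — D9 is at least as good on every objective and strictly better on at least one, so D9 dominates D8.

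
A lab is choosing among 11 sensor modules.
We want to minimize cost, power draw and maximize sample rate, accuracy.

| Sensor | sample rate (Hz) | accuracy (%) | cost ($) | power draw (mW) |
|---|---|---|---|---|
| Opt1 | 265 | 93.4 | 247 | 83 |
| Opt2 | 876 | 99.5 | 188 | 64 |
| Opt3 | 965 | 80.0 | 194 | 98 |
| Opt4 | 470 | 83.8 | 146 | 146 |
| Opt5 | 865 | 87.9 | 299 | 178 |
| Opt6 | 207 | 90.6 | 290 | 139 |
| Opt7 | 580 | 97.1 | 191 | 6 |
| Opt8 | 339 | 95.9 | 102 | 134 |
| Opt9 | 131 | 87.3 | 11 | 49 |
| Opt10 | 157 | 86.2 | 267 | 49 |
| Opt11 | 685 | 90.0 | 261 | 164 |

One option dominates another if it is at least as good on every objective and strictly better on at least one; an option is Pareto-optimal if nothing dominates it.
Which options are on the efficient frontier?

Opt1: dominated by Opt2 (sample rate 876≥265, accuracy 99.5≥93.4, cost 188≤247, power draw 64≤83).
Opt2: not dominated (best accuracy).
Opt3: not dominated (best sample rate).
Opt4: not dominated.
Opt5: dominated by Opt2 (sample rate 876≥865, accuracy 99.5≥87.9, cost 188≤299, power draw 64≤178).
Opt6: dominated by Opt1 (sample rate 265≥207, accuracy 93.4≥90.6, cost 247≤290, power draw 83≤139).
Opt7: not dominated (best power draw).
Opt8: not dominated.
Opt9: not dominated (best cost).
Opt10: dominated by Opt7 (sample rate 580≥157, accuracy 97.1≥86.2, cost 191≤267, power draw 6≤49).
Opt11: dominated by Opt2 (sample rate 876≥685, accuracy 99.5≥90.0, cost 188≤261, power draw 64≤164).

Opt2, Opt3, Opt4, Opt7, Opt8, Opt9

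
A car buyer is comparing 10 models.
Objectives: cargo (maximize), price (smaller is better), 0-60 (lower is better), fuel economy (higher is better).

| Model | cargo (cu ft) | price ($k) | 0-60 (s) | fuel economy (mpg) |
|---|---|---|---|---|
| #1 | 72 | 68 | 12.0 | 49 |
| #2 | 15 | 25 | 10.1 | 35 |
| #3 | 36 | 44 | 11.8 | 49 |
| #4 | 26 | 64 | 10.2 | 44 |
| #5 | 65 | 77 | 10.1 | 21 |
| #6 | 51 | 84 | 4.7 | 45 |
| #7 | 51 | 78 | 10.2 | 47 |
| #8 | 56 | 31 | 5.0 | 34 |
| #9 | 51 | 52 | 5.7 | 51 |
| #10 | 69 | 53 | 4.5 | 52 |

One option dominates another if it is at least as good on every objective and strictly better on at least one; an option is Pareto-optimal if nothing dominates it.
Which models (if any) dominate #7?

#9: cargo 51≥51, price 52≤78, 0-60 5.7≤10.2, fuel economy 51≥47 — dominates #7.
#10: cargo 69≥51, price 53≤78, 0-60 4.5≤10.2, fuel economy 52≥47 — dominates #7.
Others (#1, #2, #3, #4, #5, #6, #8) are each worse than #7 on at least one objective.

#9, #10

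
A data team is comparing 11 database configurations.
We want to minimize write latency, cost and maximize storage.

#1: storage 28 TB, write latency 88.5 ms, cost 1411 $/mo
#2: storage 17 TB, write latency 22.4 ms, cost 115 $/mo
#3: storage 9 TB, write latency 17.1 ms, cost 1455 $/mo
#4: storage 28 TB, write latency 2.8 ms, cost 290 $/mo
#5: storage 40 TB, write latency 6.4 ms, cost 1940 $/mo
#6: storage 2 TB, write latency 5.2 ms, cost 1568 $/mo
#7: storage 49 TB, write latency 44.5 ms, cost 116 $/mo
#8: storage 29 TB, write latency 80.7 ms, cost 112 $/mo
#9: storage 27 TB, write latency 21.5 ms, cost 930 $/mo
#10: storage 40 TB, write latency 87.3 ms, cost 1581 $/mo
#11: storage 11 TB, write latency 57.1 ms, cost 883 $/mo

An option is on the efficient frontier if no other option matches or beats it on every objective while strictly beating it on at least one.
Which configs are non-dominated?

#2, #4, #5, #7, #8

#1: dominated by #4 (storage 28≥28, write latency 2.8≤88.5, cost 290≤1411).
#2: not dominated.
#3: dominated by #4 (storage 28≥9, write latency 2.8≤17.1, cost 290≤1455).
#4: not dominated (best write latency).
#5: not dominated.
#6: dominated by #4 (storage 28≥2, write latency 2.8≤5.2, cost 290≤1568).
#7: not dominated (best storage).
#8: not dominated (best cost).
#9: dominated by #4 (storage 28≥27, write latency 2.8≤21.5, cost 290≤930).
#10: dominated by #7 (storage 49≥40, write latency 44.5≤87.3, cost 116≤1581).
#11: dominated by #2 (storage 17≥11, write latency 22.4≤57.1, cost 115≤883).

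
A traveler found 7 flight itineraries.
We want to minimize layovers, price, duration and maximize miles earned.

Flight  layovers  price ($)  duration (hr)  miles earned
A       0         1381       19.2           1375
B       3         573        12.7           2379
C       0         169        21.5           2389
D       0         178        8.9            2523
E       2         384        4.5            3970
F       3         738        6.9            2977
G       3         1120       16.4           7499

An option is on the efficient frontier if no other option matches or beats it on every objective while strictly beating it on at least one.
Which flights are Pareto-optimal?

A: dominated by D (layovers 0≤0, price 178≤1381, duration 8.9≤19.2, miles earned 2523≥1375).
B: dominated by D (layovers 0≤3, price 178≤573, duration 8.9≤12.7, miles earned 2523≥2379).
C: not dominated (best price).
D: not dominated.
E: not dominated (best duration).
F: dominated by E (layovers 2≤3, price 384≤738, duration 4.5≤6.9, miles earned 3970≥2977).
G: not dominated (best miles earned).

C, D, E, G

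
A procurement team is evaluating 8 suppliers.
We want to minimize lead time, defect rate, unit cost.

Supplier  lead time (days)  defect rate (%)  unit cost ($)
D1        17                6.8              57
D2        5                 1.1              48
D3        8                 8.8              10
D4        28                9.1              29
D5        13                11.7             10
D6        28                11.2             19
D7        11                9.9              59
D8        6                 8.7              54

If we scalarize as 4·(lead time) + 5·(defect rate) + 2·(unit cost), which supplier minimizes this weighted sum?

D3

D1: 4·17 + 5·6.8 + 2·57 = 216.0
D2: 4·5 + 5·1.1 + 2·48 = 121.5
D3: 4·8 + 5·8.8 + 2·10 = 96.0
D4: 4·28 + 5·9.1 + 2·29 = 215.5
D5: 4·13 + 5·11.7 + 2·10 = 130.5
D6: 4·28 + 5·11.2 + 2·19 = 206.0
D7: 4·11 + 5·9.9 + 2·59 = 211.5
D8: 4·6 + 5·8.7 + 2·54 = 175.5
Lowest: D3 at 96.0.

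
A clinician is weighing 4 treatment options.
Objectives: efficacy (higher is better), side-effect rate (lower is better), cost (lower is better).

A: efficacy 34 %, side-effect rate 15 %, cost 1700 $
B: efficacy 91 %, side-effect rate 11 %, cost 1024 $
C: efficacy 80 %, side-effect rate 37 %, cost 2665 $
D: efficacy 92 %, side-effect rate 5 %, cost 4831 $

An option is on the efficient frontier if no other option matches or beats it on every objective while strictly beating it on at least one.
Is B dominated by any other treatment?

No

A: worse on efficacy (34 vs 91).
C: worse on efficacy (80 vs 91).
D: worse on cost (4831 vs 1024).
No option is at least as good as B on every objective and strictly better on one.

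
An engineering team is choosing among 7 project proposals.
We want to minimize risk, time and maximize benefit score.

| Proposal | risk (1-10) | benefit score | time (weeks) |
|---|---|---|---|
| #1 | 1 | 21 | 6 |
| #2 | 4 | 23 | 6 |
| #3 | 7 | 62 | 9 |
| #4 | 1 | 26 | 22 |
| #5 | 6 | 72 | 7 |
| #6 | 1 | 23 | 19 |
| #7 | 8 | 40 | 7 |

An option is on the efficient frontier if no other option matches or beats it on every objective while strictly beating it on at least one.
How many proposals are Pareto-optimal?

5

#1: not dominated.
#2: not dominated.
#3: dominated by #5 (risk 6≤7, benefit score 72≥62, time 7≤9).
#4: not dominated.
#5: not dominated (best benefit score).
#6: not dominated.
#7: dominated by #5 (risk 6≤8, benefit score 72≥40, time 7≤7).
Pareto-optimal: #1, #2, #4, #5, #6 → 5.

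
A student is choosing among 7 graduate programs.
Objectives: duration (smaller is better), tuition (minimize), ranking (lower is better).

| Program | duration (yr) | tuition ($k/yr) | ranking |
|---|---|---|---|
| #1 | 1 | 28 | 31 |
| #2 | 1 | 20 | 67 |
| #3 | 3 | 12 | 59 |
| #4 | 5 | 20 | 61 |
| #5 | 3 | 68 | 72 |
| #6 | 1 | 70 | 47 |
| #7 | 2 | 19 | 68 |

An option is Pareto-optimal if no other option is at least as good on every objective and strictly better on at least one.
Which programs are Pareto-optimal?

#1: not dominated (best ranking).
#2: not dominated.
#3: not dominated (best tuition).
#4: dominated by #3 (duration 3≤5, tuition 12≤20, ranking 59≤61).
#5: dominated by #1 (duration 1≤3, tuition 28≤68, ranking 31≤72).
#6: dominated by #1 (duration 1≤1, tuition 28≤70, ranking 31≤47).
#7: not dominated.

#1, #2, #3, #7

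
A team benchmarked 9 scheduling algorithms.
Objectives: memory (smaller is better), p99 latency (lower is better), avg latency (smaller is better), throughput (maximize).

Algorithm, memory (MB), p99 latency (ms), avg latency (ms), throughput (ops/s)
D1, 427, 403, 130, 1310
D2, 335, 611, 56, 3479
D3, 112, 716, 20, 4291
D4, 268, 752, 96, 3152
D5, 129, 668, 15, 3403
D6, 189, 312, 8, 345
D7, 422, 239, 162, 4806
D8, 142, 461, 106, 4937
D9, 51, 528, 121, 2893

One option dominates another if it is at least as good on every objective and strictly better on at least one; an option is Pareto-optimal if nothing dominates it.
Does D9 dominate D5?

D9 vs D5: D9 is worse on avg latency (121 vs 15), so it does not dominate D5.

No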